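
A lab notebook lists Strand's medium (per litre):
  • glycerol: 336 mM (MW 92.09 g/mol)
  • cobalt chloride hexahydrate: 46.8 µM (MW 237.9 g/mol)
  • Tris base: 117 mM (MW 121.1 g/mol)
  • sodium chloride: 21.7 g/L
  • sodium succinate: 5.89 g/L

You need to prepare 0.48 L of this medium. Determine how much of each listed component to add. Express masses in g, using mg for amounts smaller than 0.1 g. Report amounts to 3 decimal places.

Working volume: 0.48 L.
glycerol: 336 mmol/L × 92.09 g/mol × 0.48 L ÷ 1000 = 14.852 g
cobalt chloride hexahydrate: 46.8 µmol/L × 237.9 g/mol × 0.48 L ÷ 1000 = 5.344 mg
Tris base: 117 mmol/L × 121.1 g/mol × 0.48 L ÷ 1000 = 6.801 g
sodium chloride: 21.7 g/L × 0.48 L = 10.416 g
sodium succinate: 5.89 g/L × 0.48 L = 2.827 g

glycerol 14.852 g; cobalt chloride hexahydrate 5.344 mg; Tris base 6.801 g; sodium chloride 10.416 g; sodium succinate 2.827 g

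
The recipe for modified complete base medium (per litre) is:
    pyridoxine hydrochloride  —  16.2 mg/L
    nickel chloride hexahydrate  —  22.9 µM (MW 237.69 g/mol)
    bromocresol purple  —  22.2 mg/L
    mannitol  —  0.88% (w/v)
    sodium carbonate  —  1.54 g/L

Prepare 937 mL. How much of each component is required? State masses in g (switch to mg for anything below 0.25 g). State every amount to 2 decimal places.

pyridoxine hydrochloride 15.18 mg; nickel chloride hexahydrate 5.10 mg; bromocresol purple 20.80 mg; mannitol 8.25 g; sodium carbonate 1.44 g

Target volume = 937 mL = 0.937 L.
pyridoxine hydrochloride: 16.2 mg/L × 0.937 L = 15.18 mg
nickel chloride hexahydrate: 22.9 µmol/L × 237.69 g/mol × 0.937 L ÷ 1000 = 5.10 mg
bromocresol purple: 22.2 mg/L × 0.937 L = 20.80 mg
mannitol: 0.88% w/v = 8.8 g/L → 8.8 × 0.937 L = 8.25 g
sodium carbonate: 1.54 g/L × 0.937 L = 1.44 g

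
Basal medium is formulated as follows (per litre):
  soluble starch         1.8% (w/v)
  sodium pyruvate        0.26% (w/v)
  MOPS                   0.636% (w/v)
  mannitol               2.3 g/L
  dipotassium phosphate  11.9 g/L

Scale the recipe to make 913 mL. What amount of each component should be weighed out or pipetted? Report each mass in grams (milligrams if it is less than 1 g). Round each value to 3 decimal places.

soluble starch 16.434 g; sodium pyruvate 2.374 g; MOPS 5.807 g; mannitol 2.100 g; dipotassium phosphate 10.865 g

Working volume: 913 mL = 0.913 L.
soluble starch: 1.8% w/v = 18 g/L → 18 × 0.913 L = 16.434 g
sodium pyruvate: 0.26% w/v = 2.6 g/L → 2.6 × 0.913 L = 2.374 g
MOPS: 0.636% w/v = 6.36 g/L → 6.36 × 0.913 L = 5.807 g
mannitol: 2.3 g/L × 0.913 L = 2.100 g
dipotassium phosphate: 11.9 g/L × 0.913 L = 10.865 g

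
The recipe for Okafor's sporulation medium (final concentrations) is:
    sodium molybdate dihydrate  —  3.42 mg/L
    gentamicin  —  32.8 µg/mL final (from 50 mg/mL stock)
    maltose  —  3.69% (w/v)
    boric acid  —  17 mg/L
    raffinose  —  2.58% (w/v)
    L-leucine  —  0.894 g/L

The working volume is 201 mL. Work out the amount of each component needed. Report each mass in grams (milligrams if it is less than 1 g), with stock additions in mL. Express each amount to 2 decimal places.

sodium molybdate dihydrate 0.69 mg; gentamicin 0.13 mL; maltose 7.42 g; boric acid 3.42 mg; raffinose 5.19 g; L-leucine 179.69 mg

Scale factor relative to 1 L: 0.201.
sodium molybdate dihydrate: 3.42 mg/L × 0.201 L = 0.69 mg
gentamicin: V = C2·V2/C1 = 32.8 µg/mL × 201 mL ÷ 50000 µg/mL = 0.13 mL
maltose: 3.69 g per 100 mL × 201 mL ÷ 100 = 7.42 g
boric acid: 17 mg/L × 0.201 L = 3.42 mg
raffinose: 2.58 g per 100 mL × 201 mL ÷ 100 = 5.19 g
L-leucine: 0.894 g/L × 0.201 L = 0.179694 g = 179.69 mg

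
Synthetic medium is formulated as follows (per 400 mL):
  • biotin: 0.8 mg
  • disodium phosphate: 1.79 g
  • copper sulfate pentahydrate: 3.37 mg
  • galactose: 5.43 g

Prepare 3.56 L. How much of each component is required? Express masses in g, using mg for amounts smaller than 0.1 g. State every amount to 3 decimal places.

Ratio of target to recipe volume: 3560 / 400 = 8.9.
biotin: 0.8 mg × (3560 mL / 400 mL) = 7.120 mg
disodium phosphate: 1.79 g × (3560 mL / 400 mL) = 15.931 g
copper sulfate pentahydrate: 3.37 mg × (3560 mL / 400 mL) = 29.993 mg
galactose: 5.43 g × (3560 mL / 400 mL) = 48.327 g

biotin 7.120 mg; disodium phosphate 15.931 g; copper sulfate pentahydrate 29.993 mg; galactose 48.327 g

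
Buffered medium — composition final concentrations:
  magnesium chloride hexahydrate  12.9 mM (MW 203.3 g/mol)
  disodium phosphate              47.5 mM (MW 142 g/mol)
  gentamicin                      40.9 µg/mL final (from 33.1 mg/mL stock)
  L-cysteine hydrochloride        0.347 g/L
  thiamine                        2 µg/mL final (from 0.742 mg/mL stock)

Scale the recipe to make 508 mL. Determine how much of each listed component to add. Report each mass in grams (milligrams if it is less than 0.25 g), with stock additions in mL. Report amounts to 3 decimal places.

Scale factor relative to 1 L: 0.508.
magnesium chloride hexahydrate: 12.9 mmol/L × 203.3 g/mol × 0.508 L ÷ 1000 = 1.332 g
disodium phosphate: 47.5 mmol/L × 142 g/mol × 0.508 L ÷ 1000 = 3.426 g
gentamicin: V = C2·V2/C1 = 40.9 µg/mL × 508 mL ÷ 33100 µg/mL = 0.628 mL
L-cysteine hydrochloride: 0.347 g/L × 0.508 L = 0.176276 g = 176.276 mg
thiamine: dilute stock: 2 µg/mL × 508 mL ÷ 742 µg/mL = 1.369 mL

magnesium chloride hexahydrate 1.332 g; disodium phosphate 3.426 g; gentamicin 0.628 mL; L-cysteine hydrochloride 176.276 mg; thiamine 1.369 mL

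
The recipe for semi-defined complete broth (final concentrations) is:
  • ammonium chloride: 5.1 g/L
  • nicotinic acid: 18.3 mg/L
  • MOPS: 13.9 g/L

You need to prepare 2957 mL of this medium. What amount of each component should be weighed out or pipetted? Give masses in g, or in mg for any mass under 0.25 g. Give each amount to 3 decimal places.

ammonium chloride 15.081 g; nicotinic acid 54.113 mg; MOPS 41.102 g

Target volume = 2957 mL = 2.957 L.
ammonium chloride: 5.1 g/L × 2.957 L = 15.081 g
nicotinic acid: 18.3 mg/L × 2.957 L = 54.113 mg
MOPS: 13.9 g/L × 2.957 L = 41.102 g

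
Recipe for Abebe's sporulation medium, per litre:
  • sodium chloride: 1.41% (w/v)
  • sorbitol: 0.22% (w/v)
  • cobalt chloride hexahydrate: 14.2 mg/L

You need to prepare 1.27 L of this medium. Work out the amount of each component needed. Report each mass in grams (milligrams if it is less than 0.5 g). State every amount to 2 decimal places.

Working volume: 1.27 L.
sodium chloride: 1.41% w/v = 14.1 g/L → 14.1 × 1.27 L = 17.91 g
sorbitol: 0.22% w/v = 2.2 g/L → 2.2 × 1.27 L = 2.79 g
cobalt chloride hexahydrate: 14.2 mg/L × 1.27 L = 18.03 mg

sodium chloride 17.91 g; sorbitol 2.79 g; cobalt chloride hexahydrate 18.03 mg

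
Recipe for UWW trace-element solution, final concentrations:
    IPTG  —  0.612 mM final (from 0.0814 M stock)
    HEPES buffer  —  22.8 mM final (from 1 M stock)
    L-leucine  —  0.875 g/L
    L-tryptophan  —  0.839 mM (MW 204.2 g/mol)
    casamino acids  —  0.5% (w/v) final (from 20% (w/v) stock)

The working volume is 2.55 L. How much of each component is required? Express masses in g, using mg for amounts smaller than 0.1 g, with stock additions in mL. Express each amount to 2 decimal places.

Working volume: 2.55 L.
IPTG: V = C2·V2/C1 = 0.612 mM × 2550 mL ÷ 81.4 mM = 19.17 mL
HEPES buffer: C1V1 = C2V2 → 22.8 mM × 2550 mL ÷ 1000 mM = 58.14 mL
L-leucine: 0.875 g/L × 2.55 L = 2.23 g
L-tryptophan: 0.839 mmol/L × 204.2 g/mol × 2.55 L ÷ 1000 = 0.44 g
casamino acids: C1V1 = C2V2 → 0.5% ÷ 20% × 2550 mL = 63.75 mL

IPTG 19.17 mL; HEPES buffer 58.14 mL; L-leucine 2.23 g; L-tryptophan 0.44 g; casamino acids 63.75 mL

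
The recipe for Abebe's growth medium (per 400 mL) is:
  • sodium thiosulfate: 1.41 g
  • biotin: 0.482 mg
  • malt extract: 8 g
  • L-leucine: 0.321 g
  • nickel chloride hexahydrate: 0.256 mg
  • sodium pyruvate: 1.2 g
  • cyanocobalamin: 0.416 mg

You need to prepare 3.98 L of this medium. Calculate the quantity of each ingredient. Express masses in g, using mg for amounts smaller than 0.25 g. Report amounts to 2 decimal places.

sodium thiosulfate 14.03 g; biotin 4.80 mg; malt extract 79.60 g; L-leucine 3.19 g; nickel chloride hexahydrate 2.55 mg; sodium pyruvate 11.94 g; cyanocobalamin 4.14 mg

Ratio of target to recipe volume: 3980 / 400 = 9.95.
sodium thiosulfate: 1.41 g × (3980 mL / 400 mL) = 14.03 g
biotin: 0.482 mg × (3980 mL / 400 mL) = 4.80 mg
malt extract: 8 g × (3980 mL / 400 mL) = 79.60 g
L-leucine: 0.321 g × (3980 mL / 400 mL) = 3.19 g
nickel chloride hexahydrate: 0.256 mg × (3980 mL / 400 mL) = 2.55 mg
sodium pyruvate: 1.2 g × (3980 mL / 400 mL) = 11.94 g
cyanocobalamin: 0.416 mg × (3980 mL / 400 mL) = 4.14 mg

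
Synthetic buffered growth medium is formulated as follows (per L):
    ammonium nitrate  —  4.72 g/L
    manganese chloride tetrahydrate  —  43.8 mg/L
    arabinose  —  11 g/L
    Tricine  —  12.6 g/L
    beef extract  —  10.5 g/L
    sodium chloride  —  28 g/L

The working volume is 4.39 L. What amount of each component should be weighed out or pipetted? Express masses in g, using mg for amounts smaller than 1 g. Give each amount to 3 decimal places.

Scale factor relative to 1 L: 4.39.
ammonium nitrate: 4.72 g/L × 4.39 L = 20.721 g
manganese chloride tetrahydrate: 43.8 mg/L × 4.39 L = 192.282 mg
arabinose: 11 g/L × 4.39 L = 48.290 g
Tricine: 12.6 g/L × 4.39 L = 55.314 g
beef extract: 10.5 g/L × 4.39 L = 46.095 g
sodium chloride: 28 g/L × 4.39 L = 122.920 g

ammonium nitrate 20.721 g; manganese chloride tetrahydrate 192.282 mg; arabinose 48.290 g; Tricine 55.314 g; beef extract 46.095 g; sodium chloride 122.920 g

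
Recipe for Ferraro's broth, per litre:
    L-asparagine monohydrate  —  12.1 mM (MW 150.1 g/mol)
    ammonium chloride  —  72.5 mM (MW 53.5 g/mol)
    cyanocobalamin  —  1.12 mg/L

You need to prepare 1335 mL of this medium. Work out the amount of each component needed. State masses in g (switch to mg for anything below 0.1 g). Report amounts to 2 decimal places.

L-asparagine monohydrate 2.42 g; ammonium chloride 5.18 g; cyanocobalamin 1.50 mg

Scale factor relative to 1 L: 1.335.
L-asparagine monohydrate: 12.1 mmol/L × 150.1 g/mol × 1.335 L ÷ 1000 = 2.42 g
ammonium chloride: 72.5 mmol/L × 53.5 g/mol × 1.335 L ÷ 1000 = 5.18 g
cyanocobalamin: 1.12 mg/L × 1.335 L = 1.50 mg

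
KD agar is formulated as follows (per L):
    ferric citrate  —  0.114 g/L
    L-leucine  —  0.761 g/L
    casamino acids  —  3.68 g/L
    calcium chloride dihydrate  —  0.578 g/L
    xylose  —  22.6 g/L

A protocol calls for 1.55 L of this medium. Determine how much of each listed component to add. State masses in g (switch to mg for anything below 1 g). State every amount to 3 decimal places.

ferric citrate 176.700 mg; L-leucine 1.180 g; casamino acids 5.704 g; calcium chloride dihydrate 895.900 mg; xylose 35.030 g

Scale factor relative to 1 L: 1.55.
ferric citrate: 0.114 g/L × 1.55 L = 0.1767 g = 176.700 mg
L-leucine: 0.761 g/L × 1.55 L = 1.180 g
casamino acids: 3.68 g/L × 1.55 L = 5.704 g
calcium chloride dihydrate: 0.578 g/L × 1.55 L = 0.8959 g = 895.900 mg
xylose: 22.6 g/L × 1.55 L = 35.030 g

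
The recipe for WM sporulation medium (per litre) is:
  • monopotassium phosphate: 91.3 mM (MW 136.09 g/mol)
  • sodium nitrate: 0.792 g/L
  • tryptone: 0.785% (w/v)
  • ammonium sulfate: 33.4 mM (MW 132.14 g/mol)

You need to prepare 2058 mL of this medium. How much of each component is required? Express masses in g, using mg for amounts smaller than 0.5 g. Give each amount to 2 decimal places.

monopotassium phosphate 25.57 g; sodium nitrate 1.63 g; tryptone 16.16 g; ammonium sulfate 9.08 g

Working volume: 2058 mL = 2.058 L.
monopotassium phosphate: 91.3 mmol/L × 136.09 g/mol × 2.058 L ÷ 1000 = 25.57 g
sodium nitrate: 0.792 g/L × 2.058 L = 1.63 g
tryptone: 0.785% w/v = 7.85 g/L → 7.85 × 2.058 L = 16.16 g
ammonium sulfate: 33.4 mmol/L × 132.14 g/mol × 2.058 L ÷ 1000 = 9.08 g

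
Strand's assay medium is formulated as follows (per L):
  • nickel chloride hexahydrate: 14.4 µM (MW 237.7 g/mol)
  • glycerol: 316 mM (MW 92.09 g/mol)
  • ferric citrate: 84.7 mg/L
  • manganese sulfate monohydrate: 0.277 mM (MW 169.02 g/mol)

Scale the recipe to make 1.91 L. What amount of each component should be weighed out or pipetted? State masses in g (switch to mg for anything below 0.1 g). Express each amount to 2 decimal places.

Scale factor relative to 1 L: 1.91.
nickel chloride hexahydrate: 14.4 µmol/L × 237.7 g/mol × 1.91 L ÷ 1000 = 6.54 mg
glycerol: 316 mmol/L × 92.09 g/mol × 1.91 L ÷ 1000 = 55.58 g
ferric citrate: 84.7 mg/L × 1.91 L = 161.777 mg = 0.16 g
manganese sulfate monohydrate: 0.277 mmol/L × 169.02 mg/mmol × 1.91 L = 89.42 mg

nickel chloride hexahydrate 6.54 mg; glycerol 55.58 g; ferric citrate 0.16 g; manganese sulfate monohydrate 89.42 mg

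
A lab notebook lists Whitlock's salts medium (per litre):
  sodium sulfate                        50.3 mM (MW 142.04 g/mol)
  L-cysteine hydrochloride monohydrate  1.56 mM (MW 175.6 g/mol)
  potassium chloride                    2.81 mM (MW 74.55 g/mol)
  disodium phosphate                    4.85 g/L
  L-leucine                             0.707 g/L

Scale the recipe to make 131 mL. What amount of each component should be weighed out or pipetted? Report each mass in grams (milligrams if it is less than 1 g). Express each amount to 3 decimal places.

Working volume: 131 mL = 0.131 L.
sodium sulfate: 50.3 mmol/L × 142.04 mg/mmol × 0.131 L = 935.944 mg
L-cysteine hydrochloride monohydrate: 1.56 mmol/L × 175.6 mg/mmol × 0.131 L = 35.886 mg
potassium chloride: 2.81 mmol/L × 74.55 mg/mmol × 0.131 L = 27.443 mg
disodium phosphate: 4.85 g/L × 0.131 L = 0.63535 g = 635.350 mg
L-leucine: 0.707 g/L × 0.131 L = 0.092617 g = 92.617 mg

sodium sulfate 935.944 mg; L-cysteine hydrochloride monohydrate 35.886 mg; potassium chloride 27.443 mg; disodium phosphate 635.350 mg; L-leucine 92.617 mg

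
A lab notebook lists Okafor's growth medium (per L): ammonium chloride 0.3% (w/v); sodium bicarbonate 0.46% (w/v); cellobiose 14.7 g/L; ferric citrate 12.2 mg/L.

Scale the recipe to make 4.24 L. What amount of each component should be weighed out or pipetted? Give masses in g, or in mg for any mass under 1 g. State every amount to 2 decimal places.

Scale factor relative to 1 L: 4.24.
ammonium chloride: 0.3 g per 100 mL × 4240 mL ÷ 100 = 12.72 g
sodium bicarbonate: 0.46% w/v = 4.6 g/L → 4.6 × 4.24 L = 19.50 g
cellobiose: 14.7 g/L × 4.24 L = 62.33 g
ferric citrate: 12.2 mg/L × 4.24 L = 51.73 mg

ammonium chloride 12.72 g; sodium bicarbonate 19.50 g; cellobiose 62.33 g; ferric citrate 51.73 mg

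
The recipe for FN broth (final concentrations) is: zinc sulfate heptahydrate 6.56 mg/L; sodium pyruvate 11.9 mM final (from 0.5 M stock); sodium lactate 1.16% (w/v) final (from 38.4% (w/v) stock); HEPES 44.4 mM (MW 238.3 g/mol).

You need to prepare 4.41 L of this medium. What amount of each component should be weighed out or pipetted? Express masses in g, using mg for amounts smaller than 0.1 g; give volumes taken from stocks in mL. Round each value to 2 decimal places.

Working volume: 4.41 L.
zinc sulfate heptahydrate: 6.56 mg/L × 4.41 L = 28.93 mg
sodium pyruvate: V = C2·V2/C1 = 11.9 mM × 4410 mL ÷ 500 mM = 104.96 mL
sodium lactate: V = C2·V2/C1 = 1.16% ÷ 38.4% × 4410 mL = 133.22 mL
HEPES: 44.4 mmol/L × 238.3 g/mol × 4.41 L ÷ 1000 = 46.66 g

zinc sulfate heptahydrate 28.93 mg; sodium pyruvate 104.96 mL; sodium lactate 133.22 mL; HEPES 46.66 g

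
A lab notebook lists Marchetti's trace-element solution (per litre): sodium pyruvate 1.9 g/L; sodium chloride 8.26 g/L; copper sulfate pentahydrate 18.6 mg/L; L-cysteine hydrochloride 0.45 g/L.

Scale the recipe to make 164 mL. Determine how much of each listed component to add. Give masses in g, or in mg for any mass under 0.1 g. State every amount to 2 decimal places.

sodium pyruvate 0.31 g; sodium chloride 1.35 g; copper sulfate pentahydrate 3.05 mg; L-cysteine hydrochloride 73.80 mg

Target volume = 164 mL = 0.164 L.
sodium pyruvate: 1.9 g/L × 0.164 L = 0.31 g
sodium chloride: 8.26 g/L × 0.164 L = 1.35 g
copper sulfate pentahydrate: 18.6 mg/L × 0.164 L = 3.05 mg
L-cysteine hydrochloride: 0.45 g/L × 0.164 L = 0.0738 g = 73.80 mg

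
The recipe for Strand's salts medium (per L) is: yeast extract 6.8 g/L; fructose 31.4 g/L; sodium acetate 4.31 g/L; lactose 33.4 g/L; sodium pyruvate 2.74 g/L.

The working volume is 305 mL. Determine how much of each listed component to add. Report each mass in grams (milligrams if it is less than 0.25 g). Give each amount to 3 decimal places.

Scale factor relative to 1 L: 0.305.
yeast extract: 6.8 g/L × 0.305 L = 2.074 g
fructose: 31.4 g/L × 0.305 L = 9.577 g
sodium acetate: 4.31 g/L × 0.305 L = 1.315 g
lactose: 33.4 g/L × 0.305 L = 10.187 g
sodium pyruvate: 2.74 g/L × 0.305 L = 0.836 g

yeast extract 2.074 g; fructose 9.577 g; sodium acetate 1.315 g; lactose 10.187 g; sodium pyruvate 0.836 g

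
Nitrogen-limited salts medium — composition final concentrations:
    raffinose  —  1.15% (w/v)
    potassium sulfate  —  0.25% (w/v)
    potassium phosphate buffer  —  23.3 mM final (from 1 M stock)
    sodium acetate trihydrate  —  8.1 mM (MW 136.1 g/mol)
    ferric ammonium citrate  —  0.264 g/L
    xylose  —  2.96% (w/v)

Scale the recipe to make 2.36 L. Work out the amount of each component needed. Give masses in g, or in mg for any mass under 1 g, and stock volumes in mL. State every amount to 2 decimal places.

raffinose 27.14 g; potassium sulfate 5.90 g; potassium phosphate buffer 54.99 mL; sodium acetate trihydrate 2.60 g; ferric ammonium citrate 623.04 mg; xylose 69.86 g

Scale factor relative to 1 L: 2.36.
raffinose: 1.15% w/v = 11.5 g/L → 11.5 × 2.36 L = 27.14 g
potassium sulfate: 0.25% w/v = 2.5 g/L → 2.5 × 2.36 L = 5.90 g
potassium phosphate buffer: dilute stock: 23.3 mM × 2360 mL ÷ 1000 mM = 54.99 mL
sodium acetate trihydrate: 8.1 mmol/L × 136.1 g/mol × 2.36 L ÷ 1000 = 2.60 g
ferric ammonium citrate: 0.264 g/L × 2.36 L = 0.62304 g = 623.04 mg
xylose: 2.96 g per 100 mL × 2360 mL ÷ 100 = 69.86 g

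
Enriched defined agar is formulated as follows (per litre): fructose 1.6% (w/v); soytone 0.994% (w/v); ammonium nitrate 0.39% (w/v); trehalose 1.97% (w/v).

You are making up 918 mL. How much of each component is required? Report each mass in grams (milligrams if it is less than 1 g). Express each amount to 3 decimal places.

Target volume = 918 mL = 0.918 L.
fructose: 1.6% w/v = 16 g/L → 16 × 0.918 L = 14.688 g
soytone: 0.994% w/v = 9.94 g/L → 9.94 × 0.918 L = 9.125 g
ammonium nitrate: 0.39 g per 100 mL × 918 mL ÷ 100 = 3.580 g
trehalose: 1.97% w/v = 19.7 g/L → 19.7 × 0.918 L = 18.085 g

fructose 14.688 g; soytone 9.125 g; ammonium nitrate 3.580 g; trehalose 18.085 g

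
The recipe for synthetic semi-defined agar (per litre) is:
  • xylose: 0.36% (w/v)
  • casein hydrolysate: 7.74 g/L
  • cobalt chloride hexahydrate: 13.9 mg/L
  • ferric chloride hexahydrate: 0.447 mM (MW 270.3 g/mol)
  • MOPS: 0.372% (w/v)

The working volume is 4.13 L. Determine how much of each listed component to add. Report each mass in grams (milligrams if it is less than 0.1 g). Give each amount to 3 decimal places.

xylose 14.868 g; casein hydrolysate 31.966 g; cobalt chloride hexahydrate 57.407 mg; ferric chloride hexahydrate 0.499 g; MOPS 15.364 g

Working volume: 4.13 L.
xylose: 0.36 g per 100 mL × 4130 mL ÷ 100 = 14.868 g
casein hydrolysate: 7.74 g/L × 4.13 L = 31.966 g
cobalt chloride hexahydrate: 13.9 mg/L × 4.13 L = 57.407 mg
ferric chloride hexahydrate: 0.447 mmol/L × 270.3 g/mol × 4.13 L ÷ 1000 = 0.499 g
MOPS: 0.372% w/v = 3.72 g/L → 3.72 × 4.13 L = 15.364 g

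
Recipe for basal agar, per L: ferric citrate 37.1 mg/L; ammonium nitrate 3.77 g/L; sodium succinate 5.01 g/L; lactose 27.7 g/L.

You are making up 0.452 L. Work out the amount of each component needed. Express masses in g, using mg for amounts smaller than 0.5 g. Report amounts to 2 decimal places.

ferric citrate 16.77 mg; ammonium nitrate 1.70 g; sodium succinate 2.26 g; lactose 12.52 g

Working volume: 0.452 L.
ferric citrate: 37.1 mg/L × 0.452 L = 16.77 mg
ammonium nitrate: 3.77 g/L × 0.452 L = 1.70 g
sodium succinate: 5.01 g/L × 0.452 L = 2.26 g
lactose: 27.7 g/L × 0.452 L = 12.52 g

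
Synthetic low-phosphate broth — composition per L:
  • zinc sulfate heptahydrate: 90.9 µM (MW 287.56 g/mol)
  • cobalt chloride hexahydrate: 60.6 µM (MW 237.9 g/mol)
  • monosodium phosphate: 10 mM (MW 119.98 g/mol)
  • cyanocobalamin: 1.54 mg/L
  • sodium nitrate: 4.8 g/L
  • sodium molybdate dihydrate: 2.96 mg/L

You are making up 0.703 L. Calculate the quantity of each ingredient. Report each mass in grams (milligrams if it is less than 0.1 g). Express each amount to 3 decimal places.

zinc sulfate heptahydrate 18.376 mg; cobalt chloride hexahydrate 10.135 mg; monosodium phosphate 0.843 g; cyanocobalamin 1.083 mg; sodium nitrate 3.374 g; sodium molybdate dihydrate 2.081 mg

Scale factor relative to 1 L: 0.703.
zinc sulfate heptahydrate: 90.9 µmol/L × 287.56 g/mol × 0.703 L ÷ 1000 = 18.376 mg
cobalt chloride hexahydrate: 60.6 µmol/L × 237.9 g/mol × 0.703 L ÷ 1000 = 10.135 mg
monosodium phosphate: 10 mmol/L × 119.98 g/mol × 0.703 L ÷ 1000 = 0.843 g
cyanocobalamin: 1.54 mg/L × 0.703 L = 1.083 mg
sodium nitrate: 4.8 g/L × 0.703 L = 3.374 g
sodium molybdate dihydrate: 2.96 mg/L × 0.703 L = 2.081 mg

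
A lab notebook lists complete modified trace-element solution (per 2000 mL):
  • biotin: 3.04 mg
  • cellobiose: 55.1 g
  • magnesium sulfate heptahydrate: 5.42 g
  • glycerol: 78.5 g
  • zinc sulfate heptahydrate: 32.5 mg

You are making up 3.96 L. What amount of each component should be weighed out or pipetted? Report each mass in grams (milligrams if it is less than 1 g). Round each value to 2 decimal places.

Ratio of target to recipe volume: 3960 / 2000 = 1.98.
biotin: 3.04 mg × (3960 mL / 2000 mL) = 6.02 mg
cellobiose: 55.1 g × (3960 mL / 2000 mL) = 109.10 g
magnesium sulfate heptahydrate: 5.42 g × (3960 mL / 2000 mL) = 10.73 g
glycerol: 78.5 g × (3960 mL / 2000 mL) = 155.43 g
zinc sulfate heptahydrate: 32.5 mg × (3960 mL / 2000 mL) = 64.35 mg

biotin 6.02 mg; cellobiose 109.10 g; magnesium sulfate heptahydrate 10.73 g; glycerol 155.43 g; zinc sulfate heptahydrate 64.35 mg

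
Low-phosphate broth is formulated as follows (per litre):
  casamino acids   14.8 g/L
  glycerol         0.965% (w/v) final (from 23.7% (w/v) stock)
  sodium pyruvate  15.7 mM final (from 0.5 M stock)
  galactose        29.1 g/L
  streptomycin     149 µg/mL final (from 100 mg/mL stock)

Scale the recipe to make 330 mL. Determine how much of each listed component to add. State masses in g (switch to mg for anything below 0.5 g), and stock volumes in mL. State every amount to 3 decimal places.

casamino acids 4.884 g; glycerol 13.437 mL; sodium pyruvate 10.362 mL; galactose 9.603 g; streptomycin 0.492 mL

Target volume = 330 mL = 0.33 L.
casamino acids: 14.8 g/L × 0.33 L = 4.884 g
glycerol: dilute stock: 0.965% ÷ 23.7% × 330 mL = 13.437 mL
sodium pyruvate: C1V1 = C2V2 → 15.7 mM × 330 mL ÷ 500 mM = 10.362 mL
galactose: 29.1 g/L × 0.33 L = 9.603 g
streptomycin: dilute stock: 149 µg/mL × 330 mL ÷ 100000 µg/mL = 0.492 mL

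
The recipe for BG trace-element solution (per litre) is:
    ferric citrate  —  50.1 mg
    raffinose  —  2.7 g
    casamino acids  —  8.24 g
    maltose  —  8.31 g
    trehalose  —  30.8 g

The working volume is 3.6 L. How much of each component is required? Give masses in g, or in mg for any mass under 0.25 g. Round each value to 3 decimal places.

ferric citrate 180.360 mg; raffinose 9.720 g; casamino acids 29.664 g; maltose 29.916 g; trehalose 110.880 g

Ratio of target to recipe volume: 3600 / 1000 = 3.6.
ferric citrate: 50.1 mg × (3600 mL / 1000 mL) = 180.360 mg
raffinose: 2.7 g × (3600 mL / 1000 mL) = 9.720 g
casamino acids: 8.24 g × (3600 mL / 1000 mL) = 29.664 g
maltose: 8.31 g × (3600 mL / 1000 mL) = 29.916 g
trehalose: 30.8 g × (3600 mL / 1000 mL) = 110.880 g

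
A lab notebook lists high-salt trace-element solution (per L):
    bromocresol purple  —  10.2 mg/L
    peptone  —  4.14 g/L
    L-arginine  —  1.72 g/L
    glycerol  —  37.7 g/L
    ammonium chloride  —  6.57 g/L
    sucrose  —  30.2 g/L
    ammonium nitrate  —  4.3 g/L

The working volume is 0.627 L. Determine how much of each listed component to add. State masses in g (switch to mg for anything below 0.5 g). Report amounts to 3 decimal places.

bromocresol purple 6.395 mg; peptone 2.596 g; L-arginine 1.078 g; glycerol 23.638 g; ammonium chloride 4.119 g; sucrose 18.935 g; ammonium nitrate 2.696 g

Scale factor relative to 1 L: 0.627.
bromocresol purple: 10.2 mg/L × 0.627 L = 6.395 mg
peptone: 4.14 g/L × 0.627 L = 2.596 g
L-arginine: 1.72 g/L × 0.627 L = 1.078 g
glycerol: 37.7 g/L × 0.627 L = 23.638 g
ammonium chloride: 6.57 g/L × 0.627 L = 4.119 g
sucrose: 30.2 g/L × 0.627 L = 18.935 g
ammonium nitrate: 4.3 g/L × 0.627 L = 2.696 g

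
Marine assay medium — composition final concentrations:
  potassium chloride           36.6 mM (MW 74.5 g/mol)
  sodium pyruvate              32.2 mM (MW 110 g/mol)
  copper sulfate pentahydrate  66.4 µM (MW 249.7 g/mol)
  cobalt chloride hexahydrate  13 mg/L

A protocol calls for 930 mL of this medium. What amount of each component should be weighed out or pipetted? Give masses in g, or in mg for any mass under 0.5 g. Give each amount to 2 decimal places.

Scale factor relative to 1 L: 0.93.
potassium chloride: 36.6 mmol/L × 74.5 g/mol × 0.93 L ÷ 1000 = 2.54 g
sodium pyruvate: 32.2 mmol/L × 110 g/mol × 0.93 L ÷ 1000 = 3.29 g
copper sulfate pentahydrate: 66.4 µmol/L × 249.7 g/mol × 0.93 L ÷ 1000 = 15.42 mg
cobalt chloride hexahydrate: 13 mg/L × 0.93 L = 12.09 mg

potassium chloride 2.54 g; sodium pyruvate 3.29 g; copper sulfate pentahydrate 15.42 mg; cobalt chloride hexahydrate 12.09 mg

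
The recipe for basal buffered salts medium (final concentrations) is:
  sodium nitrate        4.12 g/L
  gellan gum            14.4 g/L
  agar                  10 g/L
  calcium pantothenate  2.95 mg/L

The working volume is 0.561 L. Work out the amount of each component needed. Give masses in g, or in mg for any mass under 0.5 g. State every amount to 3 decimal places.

sodium nitrate 2.311 g; gellan gum 8.078 g; agar 5.610 g; calcium pantothenate 1.655 mg

Working volume: 0.561 L.
sodium nitrate: 4.12 g/L × 0.561 L = 2.311 g
gellan gum: 14.4 g/L × 0.561 L = 8.078 g
agar: 10 g/L × 0.561 L = 5.610 g
calcium pantothenate: 2.95 mg/L × 0.561 L = 1.655 mg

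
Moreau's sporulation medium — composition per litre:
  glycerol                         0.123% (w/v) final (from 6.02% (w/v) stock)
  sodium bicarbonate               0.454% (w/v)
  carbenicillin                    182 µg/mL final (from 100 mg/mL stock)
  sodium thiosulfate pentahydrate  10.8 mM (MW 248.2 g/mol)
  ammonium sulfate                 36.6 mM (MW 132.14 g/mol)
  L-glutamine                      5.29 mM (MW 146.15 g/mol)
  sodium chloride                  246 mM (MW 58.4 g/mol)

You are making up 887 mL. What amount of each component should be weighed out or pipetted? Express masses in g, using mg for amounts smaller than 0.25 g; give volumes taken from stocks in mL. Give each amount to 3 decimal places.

glycerol 18.123 mL; sodium bicarbonate 4.027 g; carbenicillin 1.614 mL; sodium thiosulfate pentahydrate 2.378 g; ammonium sulfate 4.290 g; L-glutamine 0.686 g; sodium chloride 12.743 g

Target volume = 887 mL = 0.887 L.
glycerol: dilute stock: 0.123% ÷ 6.02% × 887 mL = 18.123 mL
sodium bicarbonate: 0.454 g per 100 mL × 887 mL ÷ 100 = 4.027 g
carbenicillin: dilute stock: 182 µg/mL × 887 mL ÷ 100000 µg/mL = 1.614 mL
sodium thiosulfate pentahydrate: 10.8 mmol/L × 248.2 g/mol × 0.887 L ÷ 1000 = 2.378 g
ammonium sulfate: 36.6 mmol/L × 132.14 g/mol × 0.887 L ÷ 1000 = 4.290 g
L-glutamine: 5.29 mmol/L × 146.15 g/mol × 0.887 L ÷ 1000 = 0.686 g
sodium chloride: 246 mmol/L × 58.4 g/mol × 0.887 L ÷ 1000 = 12.743 g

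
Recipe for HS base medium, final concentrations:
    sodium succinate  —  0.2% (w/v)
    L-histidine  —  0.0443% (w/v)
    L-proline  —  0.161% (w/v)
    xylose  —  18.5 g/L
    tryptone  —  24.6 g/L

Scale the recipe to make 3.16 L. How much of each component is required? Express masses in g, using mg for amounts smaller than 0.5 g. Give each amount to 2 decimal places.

Scale factor relative to 1 L: 3.16.
sodium succinate: 0.2 g per 100 mL × 3160 mL ÷ 100 = 6.32 g
L-histidine: 0.0443% w/v = 0.443 g/L → 0.443 × 3.16 L = 1.40 g
L-proline: 0.161 g per 100 mL × 3160 mL ÷ 100 = 5.09 g
xylose: 18.5 g/L × 3.16 L = 58.46 g
tryptone: 24.6 g/L × 3.16 L = 77.74 g

sodium succinate 6.32 g; L-histidine 1.40 g; L-proline 5.09 g; xylose 58.46 g; tryptone 77.74 g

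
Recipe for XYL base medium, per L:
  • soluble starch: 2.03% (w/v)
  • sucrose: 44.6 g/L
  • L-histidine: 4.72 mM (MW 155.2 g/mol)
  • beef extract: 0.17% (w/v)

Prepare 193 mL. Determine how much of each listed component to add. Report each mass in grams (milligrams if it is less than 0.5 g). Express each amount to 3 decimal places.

soluble starch 3.918 g; sucrose 8.608 g; L-histidine 141.381 mg; beef extract 328.100 mg

Scale factor relative to 1 L: 0.193.
soluble starch: 2.03% w/v = 20.3 g/L → 20.3 × 0.193 L = 3.918 g
sucrose: 44.6 g/L × 0.193 L = 8.608 g
L-histidine: 4.72 mmol/L × 155.2 mg/mmol × 0.193 L = 141.381 mg
beef extract: 0.17 g per 100 mL × 193 mL ÷ 100 = 0.3281 g = 328.100 mg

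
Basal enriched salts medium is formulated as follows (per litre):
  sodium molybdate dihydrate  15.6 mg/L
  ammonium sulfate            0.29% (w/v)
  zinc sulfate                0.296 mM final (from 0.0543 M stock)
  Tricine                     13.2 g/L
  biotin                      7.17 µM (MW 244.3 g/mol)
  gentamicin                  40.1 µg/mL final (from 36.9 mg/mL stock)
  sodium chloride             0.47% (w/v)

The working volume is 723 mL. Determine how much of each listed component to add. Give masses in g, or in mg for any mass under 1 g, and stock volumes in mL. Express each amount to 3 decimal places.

sodium molybdate dihydrate 11.279 mg; ammonium sulfate 2.097 g; zinc sulfate 3.941 mL; Tricine 9.544 g; biotin 1.266 mg; gentamicin 0.786 mL; sodium chloride 3.398 g

Scale factor relative to 1 L: 0.723.
sodium molybdate dihydrate: 15.6 mg/L × 0.723 L = 11.279 mg
ammonium sulfate: 0.29 g per 100 mL × 723 mL ÷ 100 = 2.097 g
zinc sulfate: dilute stock: 0.296 mM × 723 mL ÷ 54.3 mM = 3.941 mL
Tricine: 13.2 g/L × 0.723 L = 9.544 g
biotin: 7.17 µmol/L × 244.3 g/mol × 0.723 L ÷ 1000 = 1.266 mg
gentamicin: C1V1 = C2V2 → 40.1 µg/mL × 723 mL ÷ 36900 µg/mL = 0.786 mL
sodium chloride: 0.47% w/v = 4.7 g/L → 4.7 × 0.723 L = 3.398 g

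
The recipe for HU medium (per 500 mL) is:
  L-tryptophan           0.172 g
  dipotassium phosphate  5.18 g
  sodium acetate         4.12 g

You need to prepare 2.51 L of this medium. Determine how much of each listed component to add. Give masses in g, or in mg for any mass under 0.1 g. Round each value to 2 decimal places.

L-tryptophan 0.86 g; dipotassium phosphate 26.00 g; sodium acetate 20.68 g

Ratio of target to recipe volume: 2510 / 500 = 5.02.
L-tryptophan: 0.172 g × (2510 mL / 500 mL) = 0.86 g
dipotassium phosphate: 5.18 g × (2510 mL / 500 mL) = 26.00 g
sodium acetate: 4.12 g × (2510 mL / 500 mL) = 20.68 g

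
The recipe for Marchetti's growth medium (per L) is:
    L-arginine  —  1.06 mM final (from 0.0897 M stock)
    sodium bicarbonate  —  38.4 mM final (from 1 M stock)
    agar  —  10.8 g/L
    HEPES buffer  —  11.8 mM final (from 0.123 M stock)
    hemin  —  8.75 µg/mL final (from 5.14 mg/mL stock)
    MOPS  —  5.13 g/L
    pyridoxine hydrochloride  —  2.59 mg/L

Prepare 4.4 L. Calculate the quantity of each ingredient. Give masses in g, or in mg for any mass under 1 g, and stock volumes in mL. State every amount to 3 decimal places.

Scale factor relative to 1 L: 4.4.
L-arginine: dilute stock: 1.06 mM × 4400 mL ÷ 89.7 mM = 51.996 mL
sodium bicarbonate: V = C2·V2/C1 = 38.4 mM × 4400 mL ÷ 1000 mM = 168.960 mL
agar: 10.8 g/L × 4.4 L = 47.520 g
HEPES buffer: dilute stock: 11.8 mM × 4400 mL ÷ 123 mM = 422.114 mL
hemin: dilute stock: 8.75 µg/mL × 4400 mL ÷ 5140 µg/mL = 7.490 mL
MOPS: 5.13 g/L × 4.4 L = 22.572 g
pyridoxine hydrochloride: 2.59 mg/L × 4.4 L = 11.396 mg

L-arginine 51.996 mL; sodium bicarbonate 168.960 mL; agar 47.520 g; HEPES buffer 422.114 mL; hemin 7.490 mL; MOPS 22.572 g; pyridoxine hydrochloride 11.396 mg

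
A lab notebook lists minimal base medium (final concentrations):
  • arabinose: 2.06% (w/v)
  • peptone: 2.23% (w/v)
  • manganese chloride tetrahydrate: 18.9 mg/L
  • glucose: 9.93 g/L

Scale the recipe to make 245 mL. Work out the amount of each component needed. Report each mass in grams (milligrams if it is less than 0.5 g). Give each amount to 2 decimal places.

arabinose 5.05 g; peptone 5.46 g; manganese chloride tetrahydrate 4.63 mg; glucose 2.43 g

Working volume: 245 mL = 0.245 L.
arabinose: 2.06% w/v = 20.6 g/L → 20.6 × 0.245 L = 5.05 g
peptone: 2.23 g per 100 mL × 245 mL ÷ 100 = 5.46 g
manganese chloride tetrahydrate: 18.9 mg/L × 0.245 L = 4.63 mg
glucose: 9.93 g/L × 0.245 L = 2.43 g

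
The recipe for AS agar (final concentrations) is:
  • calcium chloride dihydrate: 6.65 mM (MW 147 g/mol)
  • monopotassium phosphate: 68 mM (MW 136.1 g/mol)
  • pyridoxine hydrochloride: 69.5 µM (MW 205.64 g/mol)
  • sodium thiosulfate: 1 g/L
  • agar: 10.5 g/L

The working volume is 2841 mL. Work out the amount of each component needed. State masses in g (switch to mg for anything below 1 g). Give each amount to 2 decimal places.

calcium chloride dihydrate 2.78 g; monopotassium phosphate 26.29 g; pyridoxine hydrochloride 40.60 mg; sodium thiosulfate 2.84 g; agar 29.83 g

Target volume = 2841 mL = 2.841 L.
calcium chloride dihydrate: 6.65 mmol/L × 147 g/mol × 2.841 L ÷ 1000 = 2.78 g
monopotassium phosphate: 68 mmol/L × 136.1 g/mol × 2.841 L ÷ 1000 = 26.29 g
pyridoxine hydrochloride: 69.5 µmol/L × 205.64 g/mol × 2.841 L ÷ 1000 = 40.60 mg
sodium thiosulfate: 1 g/L × 2.841 L = 2.84 g
agar: 10.5 g/L × 2.841 L = 29.83 g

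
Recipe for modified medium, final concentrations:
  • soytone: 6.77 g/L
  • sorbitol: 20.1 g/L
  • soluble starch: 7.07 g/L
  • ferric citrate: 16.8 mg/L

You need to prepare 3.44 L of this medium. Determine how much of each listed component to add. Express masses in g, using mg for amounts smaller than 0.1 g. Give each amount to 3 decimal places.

Scale factor relative to 1 L: 3.44.
soytone: 6.77 g/L × 3.44 L = 23.289 g
sorbitol: 20.1 g/L × 3.44 L = 69.144 g
soluble starch: 7.07 g/L × 3.44 L = 24.321 g
ferric citrate: 16.8 mg/L × 3.44 L = 57.792 mg

soytone 23.289 g; sorbitol 69.144 g; soluble starch 24.321 g; ferric citrate 57.792 mg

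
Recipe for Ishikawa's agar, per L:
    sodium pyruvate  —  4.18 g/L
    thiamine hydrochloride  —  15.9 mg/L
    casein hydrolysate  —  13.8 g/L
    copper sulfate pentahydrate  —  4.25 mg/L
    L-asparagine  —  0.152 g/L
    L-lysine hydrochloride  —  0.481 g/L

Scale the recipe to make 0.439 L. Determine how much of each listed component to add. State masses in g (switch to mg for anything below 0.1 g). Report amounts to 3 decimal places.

sodium pyruvate 1.835 g; thiamine hydrochloride 6.980 mg; casein hydrolysate 6.058 g; copper sulfate pentahydrate 1.866 mg; L-asparagine 66.728 mg; L-lysine hydrochloride 0.211 g

Scale factor relative to 1 L: 0.439.
sodium pyruvate: 4.18 g/L × 0.439 L = 1.835 g
thiamine hydrochloride: 15.9 mg/L × 0.439 L = 6.980 mg
casein hydrolysate: 13.8 g/L × 0.439 L = 6.058 g
copper sulfate pentahydrate: 4.25 mg/L × 0.439 L = 1.866 mg
L-asparagine: 0.152 g/L × 0.439 L = 0.066728 g = 66.728 mg
L-lysine hydrochloride: 0.481 g/L × 0.439 L = 0.211 g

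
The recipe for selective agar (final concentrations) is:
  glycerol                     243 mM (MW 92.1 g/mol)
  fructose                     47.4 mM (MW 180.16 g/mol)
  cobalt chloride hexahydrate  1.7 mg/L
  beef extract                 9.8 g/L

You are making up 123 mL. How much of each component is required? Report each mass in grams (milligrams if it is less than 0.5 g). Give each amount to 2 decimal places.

Scale factor relative to 1 L: 0.123.
glycerol: 243 mmol/L × 92.1 g/mol × 0.123 L ÷ 1000 = 2.75 g
fructose: 47.4 mmol/L × 180.16 g/mol × 0.123 L ÷ 1000 = 1.05 g
cobalt chloride hexahydrate: 1.7 mg/L × 0.123 L = 0.21 mg
beef extract: 9.8 g/L × 0.123 L = 1.21 g

glycerol 2.75 g; fructose 1.05 g; cobalt chloride hexahydrate 0.21 mg; beef extract 1.21 g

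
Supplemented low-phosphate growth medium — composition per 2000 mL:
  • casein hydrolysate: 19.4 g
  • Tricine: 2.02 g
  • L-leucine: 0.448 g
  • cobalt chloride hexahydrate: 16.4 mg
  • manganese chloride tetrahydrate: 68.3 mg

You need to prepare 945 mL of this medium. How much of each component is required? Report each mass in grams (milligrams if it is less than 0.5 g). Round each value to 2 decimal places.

Scale factor = 945 mL / 2000 mL = 0.4725.
casein hydrolysate: 19.4 g × (945 mL / 2000 mL) = 9.17 g
Tricine: 2.02 g × (945 mL / 2000 mL) = 0.95 g
L-leucine: 0.448 g × (945 mL / 2000 mL) = 0.21168 g = 211.68 mg
cobalt chloride hexahydrate: 16.4 mg × (945 mL / 2000 mL) = 7.75 mg
manganese chloride tetrahydrate: 68.3 mg × (945 mL / 2000 mL) = 32.27 mg

casein hydrolysate 9.17 g; Tricine 0.95 g; L-leucine 211.68 mg; cobalt chloride hexahydrate 7.75 mg; manganese chloride tetrahydrate 32.27 mg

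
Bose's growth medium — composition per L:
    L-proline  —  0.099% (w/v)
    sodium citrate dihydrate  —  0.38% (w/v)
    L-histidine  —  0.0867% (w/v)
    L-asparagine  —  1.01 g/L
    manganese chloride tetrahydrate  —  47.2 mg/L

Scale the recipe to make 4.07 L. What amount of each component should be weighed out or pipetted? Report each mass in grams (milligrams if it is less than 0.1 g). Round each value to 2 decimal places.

L-proline 4.03 g; sodium citrate dihydrate 15.47 g; L-histidine 3.53 g; L-asparagine 4.11 g; manganese chloride tetrahydrate 0.19 g

Working volume: 4.07 L.
L-proline: 0.099 g per 100 mL × 4070 mL ÷ 100 = 4.03 g
sodium citrate dihydrate: 0.38 g per 100 mL × 4070 mL ÷ 100 = 15.47 g
L-histidine: 0.0867 g per 100 mL × 4070 mL ÷ 100 = 3.53 g
L-asparagine: 1.01 g/L × 4.07 L = 4.11 g
manganese chloride tetrahydrate: 47.2 mg/L × 4.07 L = 192.104 mg = 0.19 g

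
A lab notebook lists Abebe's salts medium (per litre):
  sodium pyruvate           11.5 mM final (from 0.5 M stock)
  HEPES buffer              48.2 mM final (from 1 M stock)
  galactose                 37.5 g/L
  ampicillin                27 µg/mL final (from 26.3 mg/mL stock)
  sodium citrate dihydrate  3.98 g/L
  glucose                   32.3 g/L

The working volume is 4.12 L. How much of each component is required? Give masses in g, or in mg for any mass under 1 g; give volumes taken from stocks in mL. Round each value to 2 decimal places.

sodium pyruvate 94.76 mL; HEPES buffer 198.58 mL; galactose 154.50 g; ampicillin 4.23 mL; sodium citrate dihydrate 16.40 g; glucose 133.08 g

Working volume: 4.12 L.
sodium pyruvate: dilute stock: 11.5 mM × 4120 mL ÷ 500 mM = 94.76 mL
HEPES buffer: V = C2·V2/C1 = 48.2 mM × 4120 mL ÷ 1000 mM = 198.58 mL
galactose: 37.5 g/L × 4.12 L = 154.50 g
ampicillin: V = C2·V2/C1 = 27 µg/mL × 4120 mL ÷ 26300 µg/mL = 4.23 mL
sodium citrate dihydrate: 3.98 g/L × 4.12 L = 16.40 g
glucose: 32.3 g/L × 4.12 L = 133.08 g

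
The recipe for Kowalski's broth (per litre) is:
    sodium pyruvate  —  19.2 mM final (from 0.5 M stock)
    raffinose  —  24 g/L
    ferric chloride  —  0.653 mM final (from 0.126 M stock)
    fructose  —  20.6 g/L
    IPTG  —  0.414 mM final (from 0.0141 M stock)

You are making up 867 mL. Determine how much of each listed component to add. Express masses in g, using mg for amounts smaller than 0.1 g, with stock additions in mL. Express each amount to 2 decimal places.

Scale factor relative to 1 L: 0.867.
sodium pyruvate: C1V1 = C2V2 → 19.2 mM × 867 mL ÷ 500 mM = 33.29 mL
raffinose: 24 g/L × 0.867 L = 20.81 g
ferric chloride: dilute stock: 0.653 mM × 867 mL ÷ 126 mM = 4.49 mL
fructose: 20.6 g/L × 0.867 L = 17.86 g
IPTG: dilute stock: 0.414 mM × 867 mL ÷ 14.1 mM = 25.46 mL

sodium pyruvate 33.29 mL; raffinose 20.81 g; ferric chloride 4.49 mL; fructose 17.86 g; IPTG 25.46 mL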